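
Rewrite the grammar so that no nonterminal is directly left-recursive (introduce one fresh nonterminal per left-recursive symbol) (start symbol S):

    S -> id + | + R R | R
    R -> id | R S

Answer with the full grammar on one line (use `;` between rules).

S -> id + | + R R | R; R -> id R'; R' -> S R' | ε

Directly left-recursive nonterminal: R.
For R: α = {S}, β = {id}. Rewrite as R → β R' and R' → α R' | ε.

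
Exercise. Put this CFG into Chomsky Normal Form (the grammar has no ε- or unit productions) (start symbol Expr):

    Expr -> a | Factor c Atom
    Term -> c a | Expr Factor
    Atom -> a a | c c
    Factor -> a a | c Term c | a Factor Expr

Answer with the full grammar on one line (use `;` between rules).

Expr -> a | Factor Y1; Term -> X1 X2 | Expr Factor; Atom -> X2 X2 | X1 X1; Factor -> X2 X2 | X1 Y2 | X2 Y3; X1 -> c; X2 -> a; Y1 -> X1 Atom; Y2 -> Term X1; Y3 -> Factor Expr

Introduce a nonterminal for each terminal appearing in a rule of length ≥ 2: X1 → c, X2 → a.
Binarize each right-hand side of length ≥ 3 by chaining fresh nonterminals (Y1, Y2, …): affected rules were Expr → Factor X1 Atom; Factor → X1 Term X1; Factor → X2 Factor Expr.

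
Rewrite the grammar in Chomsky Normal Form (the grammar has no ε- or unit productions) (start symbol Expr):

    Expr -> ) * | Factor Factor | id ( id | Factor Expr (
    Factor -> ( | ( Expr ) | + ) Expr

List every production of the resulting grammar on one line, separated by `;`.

Introduce a nonterminal for each terminal appearing in a rule of length ≥ 2: X1 → ), X2 → *, X3 → id, X4 → (, X5 → +.
Binarize each right-hand side of length ≥ 3 by chaining fresh nonterminals (Y1, Y2, …): affected rules were Expr → X3 X4 X3; Expr → Factor Expr X4; Factor → X4 Expr X1; Factor → X5 X1 Expr.

Expr -> X1 X2 | Factor Factor | X3 Y1 | Factor Y2; Factor -> ( | X4 Y3 | X5 Y4; X1 -> ); X2 -> *; X3 -> id; X4 -> (; X5 -> +; Y1 -> X4 X3; Y2 -> Expr X4; Y3 -> Expr X1; Y4 -> X1 Expr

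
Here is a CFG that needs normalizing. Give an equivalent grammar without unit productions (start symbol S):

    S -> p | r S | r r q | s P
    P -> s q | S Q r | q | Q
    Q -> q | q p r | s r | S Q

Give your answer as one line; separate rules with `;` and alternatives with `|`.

S -> p | r S | r r q | s P; P -> s q | S Q r | q | q p r | s r | S Q; Q -> q | q p r | s r | S Q

Unit pairs: P ⇒* {Q}.
Replace each nonterminal's rules with the union of the non-unit rules of every nonterminal it unit-derives.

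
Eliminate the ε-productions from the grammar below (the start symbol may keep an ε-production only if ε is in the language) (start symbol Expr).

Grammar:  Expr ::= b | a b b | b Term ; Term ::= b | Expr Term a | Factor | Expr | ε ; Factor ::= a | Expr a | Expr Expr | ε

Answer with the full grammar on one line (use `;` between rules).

Expr ::= b | a b b | b Term; Term ::= b | Expr Term a | Expr a | Factor | Expr; Factor ::= a | Expr a | Expr Expr

Nullable set = {Factor, Term}.
ε ∉ L(G), so no ε-production is kept.
Expand every rule over subsets of its nullable positions: Term → Expr Term a gives Expr Term a | Expr a.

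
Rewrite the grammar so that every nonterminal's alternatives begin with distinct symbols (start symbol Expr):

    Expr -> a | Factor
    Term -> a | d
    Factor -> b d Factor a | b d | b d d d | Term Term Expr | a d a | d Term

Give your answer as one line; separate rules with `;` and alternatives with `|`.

Factor has alternatives sharing prefix 'b d': factor to Factor → b d Factor1 with Factor1 → Factor a | ε | d d.

Expr -> a | Factor; Term -> a | d; Factor -> Term Term Expr | a d a | d Term | b d Factor1; Factor1 -> Factor a | ε | d d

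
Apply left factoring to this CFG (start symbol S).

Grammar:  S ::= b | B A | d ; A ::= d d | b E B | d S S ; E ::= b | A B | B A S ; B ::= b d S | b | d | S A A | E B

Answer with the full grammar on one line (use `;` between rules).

S ::= b | B A | d; A ::= b E B | d A'; E ::= b | A B | B A S; B ::= d | S A A | E B | b B'; A' ::= d | S S; B' ::= d S | ε

A has alternatives sharing prefix 'd': factor to A → d A' with A' → d | S S.
B has alternatives sharing prefix 'b': factor to B → b B' with B' → d S | ε.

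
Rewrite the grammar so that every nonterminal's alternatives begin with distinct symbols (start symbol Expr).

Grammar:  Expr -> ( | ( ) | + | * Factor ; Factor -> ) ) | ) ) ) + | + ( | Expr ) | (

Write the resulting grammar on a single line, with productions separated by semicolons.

Expr -> + | * Factor | ( Expr1; Factor -> + ( | Expr ) | ( | ) ) Factor1; Expr1 -> epsilon | ); Factor1 -> epsilon | ) +

Expr has alternatives sharing prefix '(': factor to Expr → ( Expr1 with Expr1 → ε | ).
Factor has alternatives sharing prefix ') )': factor to Factor → ) ) Factor1 with Factor1 → ε | ) +.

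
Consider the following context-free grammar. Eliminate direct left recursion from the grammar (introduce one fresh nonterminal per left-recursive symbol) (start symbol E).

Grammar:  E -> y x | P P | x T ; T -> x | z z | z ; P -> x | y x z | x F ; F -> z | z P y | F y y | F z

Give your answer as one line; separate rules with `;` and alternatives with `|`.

E -> y x | P P | x T; T -> x | z z | z; P -> x | y x z | x F; F -> z F' | z P y F'; F' -> y y F' | z F' | ε

Directly left-recursive nonterminal: F.
For F: α = {y y, z}, β = {z, z P y}. Rewrite as F → β F' and F' → α F' | ε.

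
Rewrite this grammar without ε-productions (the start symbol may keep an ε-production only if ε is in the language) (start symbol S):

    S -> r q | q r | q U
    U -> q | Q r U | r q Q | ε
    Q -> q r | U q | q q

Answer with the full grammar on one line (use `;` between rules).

The nullable symbols are {U}.
ε ∉ L(G), so no ε-production is kept.
Add the nullable-subset variants: S → q U gives q U | q. U → Q r U gives Q r U | Q r. Q → U q gives U q | q.

S -> r q | q r | q U | q; U -> q | Q r U | Q r | r q Q; Q -> q r | U q | q | q q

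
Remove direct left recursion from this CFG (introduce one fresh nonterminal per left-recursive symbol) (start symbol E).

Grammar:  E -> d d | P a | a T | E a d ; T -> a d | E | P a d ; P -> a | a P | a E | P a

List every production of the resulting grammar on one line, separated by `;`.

Directly left-recursive nonterminals: E, P.
For E: α = {a d}, β = {d d, P a, a T}. Rewrite as E → β E' and E' → α E' | ε.
For P: α = {a}, β = {a, a P, a E}. Rewrite as P → β P' and P' → α P' | ε.

E -> d d E' | P a E' | a T E'; T -> a d | E | P a d; P -> a P' | a P P' | a E P'; E' -> a d E' | ε; P' -> a P' | ε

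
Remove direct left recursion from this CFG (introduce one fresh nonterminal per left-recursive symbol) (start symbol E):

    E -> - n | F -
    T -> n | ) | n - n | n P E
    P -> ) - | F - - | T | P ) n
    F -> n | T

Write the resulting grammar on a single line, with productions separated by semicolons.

Directly left-recursive nonterminal: P.
For P: α = {) n}, β = {) -, F - -, T}. Rewrite as P → β P' and P' → α P' | ε.

E -> - n | F -; T -> n | ) | n - n | n P E; P -> ) - P' | F - - P' | T P'; F -> n | T; P' -> ) n P' | ε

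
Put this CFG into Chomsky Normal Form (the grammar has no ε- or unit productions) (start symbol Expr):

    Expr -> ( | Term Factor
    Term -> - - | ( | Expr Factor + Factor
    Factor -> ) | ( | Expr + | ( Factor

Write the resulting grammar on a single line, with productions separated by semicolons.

Expr -> ( | Term Factor; Term -> X1 X1 | ( | Expr Y1; Factor -> ) | ( | Expr X2 | X3 Factor; X1 -> -; X2 -> +; X3 -> (; Y1 -> Factor Y2; Y2 -> X2 Factor

Introduce a nonterminal for each terminal appearing in a rule of length ≥ 2: X1 → -, X2 → +, X3 → (.
Binarize each right-hand side of length ≥ 3 by chaining fresh nonterminals (Y1, Y2, …): affected rules were Term → Expr Factor X2 Factor.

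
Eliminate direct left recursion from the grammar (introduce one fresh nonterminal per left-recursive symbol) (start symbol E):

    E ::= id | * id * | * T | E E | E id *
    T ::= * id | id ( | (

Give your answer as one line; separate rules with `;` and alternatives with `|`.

Left recursion appears on E.
For E: α = {E, id *}, β = {id, * id *, * T}. Rewrite as E → β E' and E' → α E' | ε.

E ::= id E' | * id * E' | * T E'; T ::= * id | id ( | (; E' ::= E E' | id * E' | ε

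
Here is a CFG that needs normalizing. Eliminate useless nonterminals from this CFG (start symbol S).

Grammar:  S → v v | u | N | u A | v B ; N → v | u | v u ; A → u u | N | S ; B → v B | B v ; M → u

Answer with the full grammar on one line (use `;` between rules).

Generating nonterminals: {A, M, N, S}.
Reachable from S after that: {A, N, S}.
Removed useless symbols: {B, M} and every production mentioning them.

S → v v | u | N | u A; N → v | u | v u; A → u u | N | S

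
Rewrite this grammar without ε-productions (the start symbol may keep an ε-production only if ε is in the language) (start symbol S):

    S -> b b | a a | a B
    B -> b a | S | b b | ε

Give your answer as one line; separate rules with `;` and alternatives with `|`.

Nullable set = {B}.
ε ∉ L(G), so no ε-production is kept.
Add the nullable-subset variants: S → a B gives a B | a.

S -> b b | a a | a B | a; B -> b a | S | b b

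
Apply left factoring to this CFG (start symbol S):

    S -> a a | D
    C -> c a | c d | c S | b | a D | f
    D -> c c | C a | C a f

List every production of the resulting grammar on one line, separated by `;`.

C has alternatives sharing prefix 'c': factor to C → c C' with C' → a | d | S.
D has alternatives sharing prefix 'C a': factor to D → C a D' with D' → ε | f.

S -> a a | D; C -> b | a D | f | c C'; D -> c c | C a D'; C' -> a | d | S; D' -> ε | f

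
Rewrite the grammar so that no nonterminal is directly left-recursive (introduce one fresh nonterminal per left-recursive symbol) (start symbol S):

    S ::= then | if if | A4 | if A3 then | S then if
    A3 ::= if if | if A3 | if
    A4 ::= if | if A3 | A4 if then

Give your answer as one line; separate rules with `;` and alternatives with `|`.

S ::= then S' | if if S' | A4 S' | if A3 then S'; A3 ::= if if | if A3 | if; A4 ::= if A4' | if A3 A4'; S' ::= then if S' | ε; A4' ::= if then A4' | ε

Left recursion appears on S, A4.
For S: α = {then if}, β = {then, if if, A4, if A3 then}. Rewrite as S → β S' and S' → α S' | ε.
For A4: α = {if then}, β = {if, if A3}. Rewrite as A4 → β A4' and A4' → α A4' | ε.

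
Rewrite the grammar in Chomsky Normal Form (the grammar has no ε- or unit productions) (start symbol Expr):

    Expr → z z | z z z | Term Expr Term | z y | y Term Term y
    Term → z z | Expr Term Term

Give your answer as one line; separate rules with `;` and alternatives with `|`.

Introduce a nonterminal for each terminal appearing in a rule of length ≥ 2: X1 → z, X2 → y.
Binarize each right-hand side of length ≥ 3 by chaining fresh nonterminals (Y1, Y2, …): affected rules were Expr → X1 X1 X1; Expr → Term Expr Term; Expr → X2 Term Term X2; Term → Expr Term Term.

Expr → X1 X1 | X1 Y1 | Term Y2 | X1 X2 | X2 Y3; Term → X1 X1 | Expr Y5; X1 → z; X2 → y; Y1 → X1 X1; Y2 → Expr Term; Y3 → Term Y4; Y4 → Term X2; Y5 → Term Term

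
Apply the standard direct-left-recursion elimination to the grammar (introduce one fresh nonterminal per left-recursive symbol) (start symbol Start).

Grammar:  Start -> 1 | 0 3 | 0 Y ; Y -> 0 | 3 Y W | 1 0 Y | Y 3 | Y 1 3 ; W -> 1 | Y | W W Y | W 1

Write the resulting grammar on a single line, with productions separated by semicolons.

Start -> 1 | 0 3 | 0 Y; Y -> 0 Y1 | 3 Y W Y1 | 1 0 Y Y1; W -> 1 W1 | Y W1; Y1 -> 3 Y1 | 1 3 Y1 | epsilon; W1 -> W Y W1 | 1 W1 | epsilon

Y, W are directly left-recursive.
For Y: α = {3, 1 3}, β = {0, 3 Y W, 1 0 Y}. Rewrite as Y → β Y1 and Y1 → α Y1 | ε.
For W: α = {W Y, 1}, β = {1, Y}. Rewrite as W → β W1 and W1 → α W1 | ε.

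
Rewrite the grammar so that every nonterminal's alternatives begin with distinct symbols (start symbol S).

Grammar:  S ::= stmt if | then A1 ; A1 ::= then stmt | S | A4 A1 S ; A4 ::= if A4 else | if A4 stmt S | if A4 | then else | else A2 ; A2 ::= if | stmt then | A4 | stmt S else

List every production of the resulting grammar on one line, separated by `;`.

S ::= stmt if | then A1; A1 ::= then stmt | S | A4 A1 S; A4 ::= then else | else A2 | if A4 A4'; A2 ::= if | A4 | stmt A2'; A4' ::= else | stmt S | ε; A2' ::= then | S else

A4 has alternatives sharing prefix 'if A4': factor to A4 → if A4 A4' with A4' → else | stmt S | ε.
A2 has alternatives sharing prefix 'stmt': factor to A2 → stmt A2' with A2' → then | S else.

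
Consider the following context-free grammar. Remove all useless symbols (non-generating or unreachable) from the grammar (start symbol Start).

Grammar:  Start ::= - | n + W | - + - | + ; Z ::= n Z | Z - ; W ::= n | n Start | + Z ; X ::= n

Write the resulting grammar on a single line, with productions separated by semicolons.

Start ::= - | n + W | - + - | +; W ::= n | n Start

Generating nonterminals: {Start, W, X}.
Reachable from Start after that: {Start, W}.
Removed useless symbols: {X, Z} and every production mentioning them.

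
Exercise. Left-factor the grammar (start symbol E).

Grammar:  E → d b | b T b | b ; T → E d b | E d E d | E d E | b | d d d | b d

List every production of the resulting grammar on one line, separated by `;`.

E has alternatives sharing prefix 'b': factor to E → b E' with E' → T b | ε.
T has alternatives sharing prefix 'E d': factor to T → E d T' with T' → b | E d | E.
T has alternatives sharing prefix 'b': factor to T → b T'' with T'' → ε | d.
T' has alternatives sharing prefix 'E': factor to T' → E T''' with T''' → d | ε.

E → d b | b E'; T → d d d | E d T' | b T''; E' → T b | eps; T' → b | E T'''; T'' → eps | d; T''' → d | eps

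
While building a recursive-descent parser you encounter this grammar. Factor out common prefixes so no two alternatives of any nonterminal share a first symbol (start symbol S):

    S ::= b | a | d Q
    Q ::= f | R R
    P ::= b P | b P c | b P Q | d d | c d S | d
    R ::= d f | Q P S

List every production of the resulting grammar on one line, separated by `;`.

S ::= b | a | d Q; Q ::= f | R R; P ::= c d S | b P P' | d P''; R ::= d f | Q P S; P' ::= ε | c | Q; P'' ::= d | ε

P has alternatives sharing prefix 'b P': factor to P → b P P' with P' → ε | c | Q.
P has alternatives sharing prefix 'd': factor to P → d P'' with P'' → d | ε.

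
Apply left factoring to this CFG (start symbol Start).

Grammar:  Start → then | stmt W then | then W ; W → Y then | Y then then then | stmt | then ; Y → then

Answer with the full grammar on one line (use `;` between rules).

Start → stmt W then | then Start1; W → stmt | then | Y then W1; Y → then; Start1 → ε | W; W1 → ε | then then

Start has alternatives sharing prefix 'then': factor to Start → then Start1 with Start1 → ε | W.
W has alternatives sharing prefix 'Y then': factor to W → Y then W1 with W1 → ε | then then.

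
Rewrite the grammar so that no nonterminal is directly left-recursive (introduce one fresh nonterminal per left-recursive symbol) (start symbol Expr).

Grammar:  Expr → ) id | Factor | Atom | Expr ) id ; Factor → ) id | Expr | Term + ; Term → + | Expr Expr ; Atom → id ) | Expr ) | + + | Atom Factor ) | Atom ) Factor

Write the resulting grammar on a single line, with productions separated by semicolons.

Expr → ) id Expr1 | Factor Expr1 | Atom Expr1; Factor → ) id | Expr | Term +; Term → + | Expr Expr; Atom → id ) Atom1 | Expr ) Atom1 | + + Atom1; Expr1 → ) id Expr1 | epsilon; Atom1 → Factor ) Atom1 | ) Factor Atom1 | epsilon

Expr, Atom are directly left-recursive.
For Expr: α = {) id}, β = {) id, Factor, Atom}. Rewrite as Expr → β Expr1 and Expr1 → α Expr1 | ε.
For Atom: α = {Factor ), ) Factor}, β = {id ), Expr ), + +}. Rewrite as Atom → β Atom1 and Atom1 → α Atom1 | ε.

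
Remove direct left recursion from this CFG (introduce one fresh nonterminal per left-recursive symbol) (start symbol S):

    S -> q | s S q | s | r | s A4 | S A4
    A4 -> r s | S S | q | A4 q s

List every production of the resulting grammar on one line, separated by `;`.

S -> q S' | s S q S' | s S' | r S' | s A4 S'; A4 -> r s A4' | S S A4' | q A4'; S' -> A4 S' | ε; A4' -> q s A4' | ε

Directly left-recursive nonterminals: S, A4.
For S: α = {A4}, β = {q, s S q, s, r, s A4}. Rewrite as S → β S' and S' → α S' | ε.
For A4: α = {q s}, β = {r s, S S, q}. Rewrite as A4 → β A4' and A4' → α A4' | ε.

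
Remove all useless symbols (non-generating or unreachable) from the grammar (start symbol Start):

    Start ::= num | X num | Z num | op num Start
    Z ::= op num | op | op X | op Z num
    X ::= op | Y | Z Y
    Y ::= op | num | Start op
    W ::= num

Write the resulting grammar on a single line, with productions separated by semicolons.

Generating nonterminals: {Start, W, X, Y, Z}.
Reachable from Start after that: {Start, X, Y, Z}.
Removed useless symbols: {W} and every production mentioning them.

Start ::= num | X num | Z num | op num Start; Z ::= op num | op | op X | op Z num; X ::= op | Y | Z Y; Y ::= op | num | Start op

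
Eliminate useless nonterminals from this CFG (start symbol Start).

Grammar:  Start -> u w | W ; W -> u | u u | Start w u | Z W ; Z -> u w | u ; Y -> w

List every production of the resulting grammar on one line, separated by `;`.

Generating nonterminals: {Start, W, Y, Z}.
Reachable from Start after that: {Start, W, Z}.
Removed useless symbols: {Y} and every production mentioning them.

Start -> u w | W; W -> u | u u | Start w u | Z W; Z -> u w | u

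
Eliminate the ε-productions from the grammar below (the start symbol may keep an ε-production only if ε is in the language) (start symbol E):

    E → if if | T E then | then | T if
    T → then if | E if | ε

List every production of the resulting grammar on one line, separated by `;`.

E → if if | T E then | E then | then | T if | if; T → then if | E if

Nullable set = {T}.
ε ∉ L(G), so no ε-production is kept.
Expand every rule over subsets of its nullable positions: E → T E then gives T E then | E then. E → T if gives T if | if.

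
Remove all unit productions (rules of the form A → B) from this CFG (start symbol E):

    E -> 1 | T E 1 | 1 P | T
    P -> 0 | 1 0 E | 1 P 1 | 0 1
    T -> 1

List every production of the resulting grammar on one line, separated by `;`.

Unit pairs: E ⇒* {T}.
Replace each nonterminal's rules with the union of the non-unit rules of every nonterminal it unit-derives.

E -> 1 | T E 1 | 1 P; P -> 0 | 1 0 E | 1 P 1 | 0 1; T -> 1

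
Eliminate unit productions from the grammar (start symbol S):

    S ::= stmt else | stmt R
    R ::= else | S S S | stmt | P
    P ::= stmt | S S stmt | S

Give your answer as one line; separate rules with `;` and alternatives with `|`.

S ::= stmt else | stmt R; R ::= stmt else | stmt R | stmt | S S stmt | else | S S S; P ::= stmt else | stmt R | stmt | S S stmt

Unit pairs: P ⇒* {S}; R ⇒* {P, S}.
Replace each nonterminal's rules with the union of the non-unit rules of every nonterminal it unit-derives.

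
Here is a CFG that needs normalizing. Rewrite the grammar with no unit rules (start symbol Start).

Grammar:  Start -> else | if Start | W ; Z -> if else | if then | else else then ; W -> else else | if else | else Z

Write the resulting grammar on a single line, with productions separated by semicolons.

Unit pairs: Start ⇒* {W}.
Replace each nonterminal's rules with the union of the non-unit rules of every nonterminal it unit-derives.

Start -> else | if Start | else else | if else | else Z; Z -> if else | if then | else else then; W -> else else | if else | else Z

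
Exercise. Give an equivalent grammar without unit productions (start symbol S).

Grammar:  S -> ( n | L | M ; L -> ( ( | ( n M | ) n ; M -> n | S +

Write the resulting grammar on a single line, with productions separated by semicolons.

S -> ( ( | ( n M | ) n | ( n | n | S +; L -> ( ( | ( n M | ) n; M -> n | S +

Unit pairs: S ⇒* {L, M}.
For each unit pair (A, B), copy every non-unit production of B to A, then drop all unit productions.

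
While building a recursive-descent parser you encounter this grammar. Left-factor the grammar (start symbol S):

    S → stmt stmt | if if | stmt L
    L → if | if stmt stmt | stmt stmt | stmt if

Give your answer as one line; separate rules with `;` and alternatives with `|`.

S has alternatives sharing prefix 'stmt': factor to S → stmt S' with S' → stmt | L.
L has alternatives sharing prefix 'if': factor to L → if L' with L' → ε | stmt stmt.
L has alternatives sharing prefix 'stmt': factor to L → stmt L'' with L'' → stmt | if.

S → if if | stmt S'; L → if L' | stmt L''; S' → stmt | L; L' → ε | stmt stmt; L'' → stmt | if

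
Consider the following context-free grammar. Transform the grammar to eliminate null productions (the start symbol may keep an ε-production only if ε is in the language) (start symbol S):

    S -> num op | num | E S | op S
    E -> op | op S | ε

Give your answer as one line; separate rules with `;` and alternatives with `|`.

S -> num op | num | E S | op S; E -> op | op S

The nullable symbols are {E}.
ε ∉ L(G), so no ε-production is kept.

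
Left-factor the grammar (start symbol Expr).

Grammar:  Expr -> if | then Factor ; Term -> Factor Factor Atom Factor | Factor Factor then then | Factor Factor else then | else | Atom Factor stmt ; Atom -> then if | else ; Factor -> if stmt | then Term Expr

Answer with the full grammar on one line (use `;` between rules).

Term has alternatives sharing prefix 'Factor Factor': factor to Term → Factor Factor Term1 with Term1 → Atom Factor | then then | else then.

Expr -> if | then Factor; Term -> else | Atom Factor stmt | Factor Factor Term1; Atom -> then if | else; Factor -> if stmt | then Term Expr; Term1 -> Atom Factor | then then | else then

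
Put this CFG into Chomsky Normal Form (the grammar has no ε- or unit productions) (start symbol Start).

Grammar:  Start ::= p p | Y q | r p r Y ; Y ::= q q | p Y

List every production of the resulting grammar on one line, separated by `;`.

Introduce a nonterminal for each terminal appearing in a rule of length ≥ 2: X1 → p, X2 → q, X3 → r.
Binarize each right-hand side of length ≥ 3 by chaining fresh nonterminals (Y1, Y2, …): affected rules were Start → X3 X1 X3 Y.

Start ::= X1 X1 | Y X2 | X3 Y1; Y ::= X2 X2 | X1 Y; X1 ::= p; X2 ::= q; X3 ::= r; Y1 ::= X1 Y2; Y2 ::= X3 Y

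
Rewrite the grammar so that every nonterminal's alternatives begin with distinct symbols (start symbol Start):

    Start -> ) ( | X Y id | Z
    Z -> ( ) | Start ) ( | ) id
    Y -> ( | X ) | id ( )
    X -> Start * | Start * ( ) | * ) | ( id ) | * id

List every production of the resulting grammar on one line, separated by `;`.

Start -> ) ( | X Y id | Z; Z -> ( ) | Start ) ( | ) id; Y -> ( | X ) | id ( ); X -> ( id ) | Start * X1 | * X2; X1 -> ε | ( ); X2 -> ) | id

X has alternatives sharing prefix 'Start *': factor to X → Start * X1 with X1 → ε | ( ).
X has alternatives sharing prefix '*': factor to X → * X2 with X2 → ) | id.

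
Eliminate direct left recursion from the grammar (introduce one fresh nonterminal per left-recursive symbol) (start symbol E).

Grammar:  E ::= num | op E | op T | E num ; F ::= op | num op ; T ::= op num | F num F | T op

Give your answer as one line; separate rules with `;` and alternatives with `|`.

E ::= num E' | op E E' | op T E'; F ::= op | num op; T ::= op num T' | F num F T'; E' ::= num E' | eps; T' ::= op T' | eps

Left recursion appears on E, T.
For E: α = {num}, β = {num, op E, op T}. Rewrite as E → β E' and E' → α E' | ε.
For T: α = {op}, β = {op num, F num F}. Rewrite as T → β T' and T' → α T' | ε.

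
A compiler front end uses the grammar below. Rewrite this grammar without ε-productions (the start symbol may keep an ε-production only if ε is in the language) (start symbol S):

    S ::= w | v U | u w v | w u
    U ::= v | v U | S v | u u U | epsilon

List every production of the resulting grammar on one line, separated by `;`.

Nullable set = {U}.
ε ∉ L(G), so no ε-production is kept.
Add the nullable-subset variants: S → v U gives v U | v. U → u u U gives u u U | u u.

S ::= w | v U | v | u w v | w u; U ::= v | v U | S v | u u U | u u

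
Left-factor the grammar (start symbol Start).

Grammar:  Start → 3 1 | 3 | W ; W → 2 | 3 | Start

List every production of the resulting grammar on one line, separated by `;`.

Start → W | 3 Start1; W → 2 | 3 | Start; Start1 → 1 | epsilon

Start has alternatives sharing prefix '3': factor to Start → 3 Start1 with Start1 → 1 | ε.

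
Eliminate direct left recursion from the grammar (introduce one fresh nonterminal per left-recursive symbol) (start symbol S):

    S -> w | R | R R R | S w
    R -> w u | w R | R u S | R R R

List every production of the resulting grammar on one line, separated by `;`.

S, R are directly left-recursive.
For S: α = {w}, β = {w, R, R R R}. Rewrite as S → β S' and S' → α S' | ε.
For R: α = {u S, R R}, β = {w u, w R}. Rewrite as R → β R' and R' → α R' | ε.

S -> w S' | R S' | R R R S'; R -> w u R' | w R R'; S' -> w S' | eps; R' -> u S R' | R R R' | eps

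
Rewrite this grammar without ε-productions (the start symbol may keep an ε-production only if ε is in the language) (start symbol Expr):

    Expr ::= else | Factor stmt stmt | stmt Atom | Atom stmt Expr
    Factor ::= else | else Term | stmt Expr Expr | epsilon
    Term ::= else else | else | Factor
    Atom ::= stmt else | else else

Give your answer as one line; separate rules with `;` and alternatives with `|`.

Expr ::= else | Factor stmt stmt | stmt stmt | stmt Atom | Atom stmt Expr; Factor ::= else | else Term | stmt Expr Expr; Term ::= else else | else | Factor; Atom ::= stmt else | else else

The nullable symbols are {Factor, Term}.
ε ∉ L(G), so no ε-production is kept.
Expand every rule over subsets of its nullable positions: Expr → Factor stmt stmt gives Factor stmt stmt | stmt stmt.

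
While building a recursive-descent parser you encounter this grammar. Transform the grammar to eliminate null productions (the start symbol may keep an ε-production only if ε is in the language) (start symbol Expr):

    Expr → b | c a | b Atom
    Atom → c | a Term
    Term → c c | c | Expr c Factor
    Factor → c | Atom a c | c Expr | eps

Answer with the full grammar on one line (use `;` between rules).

Expr → b | c a | b Atom; Atom → c | a Term; Term → c c | c | Expr c Factor | Expr c; Factor → c | Atom a c | c Expr

Nullable set = {Factor}.
ε ∉ L(G), so no ε-production is kept.
Add the nullable-subset variants: Term → Expr c Factor gives Expr c Factor | Expr c.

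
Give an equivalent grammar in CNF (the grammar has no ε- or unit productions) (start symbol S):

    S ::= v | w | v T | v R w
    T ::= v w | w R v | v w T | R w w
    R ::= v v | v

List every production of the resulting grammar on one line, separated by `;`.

Introduce a nonterminal for each terminal appearing in a rule of length ≥ 2: X1 → v, X2 → w.
Binarize each right-hand side of length ≥ 3 by chaining fresh nonterminals (Y1, Y2, …): affected rules were S → X1 R X2; T → X2 R X1; T → X1 X2 T; T → R X2 X2.

S ::= v | w | X1 T | X1 Y1; T ::= X1 X2 | X2 Y2 | X1 Y3 | R Y4; R ::= X1 X1 | v; X1 ::= v; X2 ::= w; Y1 ::= R X2; Y2 ::= R X1; Y3 ::= X2 T; Y4 ::= X2 X2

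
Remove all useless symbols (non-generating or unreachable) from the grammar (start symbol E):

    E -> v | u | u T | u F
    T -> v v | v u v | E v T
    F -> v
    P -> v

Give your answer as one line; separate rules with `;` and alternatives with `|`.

Generating nonterminals: {E, F, P, T}.
Reachable from E after that: {E, F, T}.
Removed useless symbols: {P} and every production mentioning them.

E -> v | u | u T | u F; T -> v v | v u v | E v T; F -> v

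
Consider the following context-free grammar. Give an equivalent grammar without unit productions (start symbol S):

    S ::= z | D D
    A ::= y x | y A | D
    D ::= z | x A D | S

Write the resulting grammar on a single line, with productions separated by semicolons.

S ::= z | D D; A ::= z | D D | x A D | y x | y A; D ::= z | D D | x A D

Unit pairs: A ⇒* {D, S}; D ⇒* {S}.
Replace each nonterminal's rules with the union of the non-unit rules of every nonterminal it unit-derives.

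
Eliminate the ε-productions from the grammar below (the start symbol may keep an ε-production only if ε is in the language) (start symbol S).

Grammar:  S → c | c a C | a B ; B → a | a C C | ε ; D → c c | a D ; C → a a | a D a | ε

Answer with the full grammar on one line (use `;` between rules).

Nullable set = {B, C}.
ε ∉ L(G), so no ε-production is kept.
Add the nullable-subset variants: S → c a C gives c a C | c a. S → a B gives a B | a. B → a C C gives a C C | a C.

S → c | c a C | c a | a B | a; B → a | a C C | a C; D → c c | a D; C → a a | a D a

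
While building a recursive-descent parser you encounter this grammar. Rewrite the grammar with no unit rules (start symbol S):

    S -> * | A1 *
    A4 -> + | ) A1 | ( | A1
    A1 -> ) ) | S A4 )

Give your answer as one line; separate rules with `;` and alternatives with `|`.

Unit pairs: A4 ⇒* {A1}.
For every A with A ⇒* B via unit rules, add B's non-unit alternatives to A; then delete every rule of the form X → Y.

S -> * | A1 *; A4 -> + | ) A1 | ( | ) ) | S A4 ); A1 -> ) ) | S A4 )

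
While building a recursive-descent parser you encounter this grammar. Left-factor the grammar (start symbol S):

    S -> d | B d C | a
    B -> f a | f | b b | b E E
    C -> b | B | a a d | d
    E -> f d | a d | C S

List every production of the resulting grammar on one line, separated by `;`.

S -> d | B d C | a; B -> f B' | b B''; C -> b | B | a a d | d; E -> f d | a d | C S; B' -> a | ε; B'' -> b | E E

B has alternatives sharing prefix 'f': factor to B → f B' with B' → a | ε.
B has alternatives sharing prefix 'b': factor to B → b B'' with B'' → b | E E.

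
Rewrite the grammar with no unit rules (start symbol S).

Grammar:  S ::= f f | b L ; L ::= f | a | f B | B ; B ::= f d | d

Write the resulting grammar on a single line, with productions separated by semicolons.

S ::= f f | b L; L ::= f | a | f B | f d | d; B ::= f d | d

Unit pairs: L ⇒* {B}.
For each unit pair (A, B), copy every non-unit production of B to A, then drop all unit productions.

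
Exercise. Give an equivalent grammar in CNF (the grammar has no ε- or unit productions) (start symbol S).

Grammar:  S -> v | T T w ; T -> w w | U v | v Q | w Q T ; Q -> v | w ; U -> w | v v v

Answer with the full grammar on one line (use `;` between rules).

S -> v | T Y1; T -> X1 X1 | U X2 | X2 Q | X1 Y2; Q -> v | w; U -> w | X2 Y3; X1 -> w; X2 -> v; Y1 -> T X1; Y2 -> Q T; Y3 -> X2 X2

Introduce a nonterminal for each terminal appearing in a rule of length ≥ 2: X1 → w, X2 → v.
Binarize each right-hand side of length ≥ 3 by chaining fresh nonterminals (Y1, Y2, …): affected rules were S → T T X1; T → X1 Q T; U → X2 X2 X2.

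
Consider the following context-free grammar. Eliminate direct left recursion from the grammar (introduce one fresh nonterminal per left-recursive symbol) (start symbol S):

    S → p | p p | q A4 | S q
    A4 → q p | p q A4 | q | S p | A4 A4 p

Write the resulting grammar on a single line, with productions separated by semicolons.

S → p S' | p p S' | q A4 S'; A4 → q p A4' | p q A4 A4' | q A4' | S p A4'; S' → q S' | ε; A4' → A4 p A4' | ε

Directly left-recursive nonterminals: S, A4.
For S: α = {q}, β = {p, p p, q A4}. Rewrite as S → β S' and S' → α S' | ε.
For A4: α = {A4 p}, β = {q p, p q A4, q, S p}. Rewrite as A4 → β A4' and A4' → α A4' | ε.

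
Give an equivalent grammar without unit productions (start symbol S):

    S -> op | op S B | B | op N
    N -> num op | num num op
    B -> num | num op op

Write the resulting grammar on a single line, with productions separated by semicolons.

S -> num | num op op | op | op S B | op N; N -> num op | num num op; B -> num | num op op

Unit pairs: S ⇒* {B}.
For every A with A ⇒* B via unit rules, add B's non-unit alternatives to A; then delete every rule of the form X → Y.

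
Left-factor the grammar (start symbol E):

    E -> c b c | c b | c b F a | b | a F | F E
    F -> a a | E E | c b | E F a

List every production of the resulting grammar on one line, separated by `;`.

E -> b | a F | F E | c b E'; F -> a a | c b | E F'; E' -> c | ε | F a; F' -> E | F a

E has alternatives sharing prefix 'c b': factor to E → c b E' with E' → c | ε | F a.
F has alternatives sharing prefix 'E': factor to F → E F' with F' → E | F a.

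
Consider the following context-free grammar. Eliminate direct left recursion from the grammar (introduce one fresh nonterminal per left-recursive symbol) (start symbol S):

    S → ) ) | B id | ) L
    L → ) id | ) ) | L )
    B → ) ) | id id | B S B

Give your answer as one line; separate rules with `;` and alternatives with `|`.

Directly left-recursive nonterminals: L, B.
For L: α = {)}, β = {) id, ) )}. Rewrite as L → β L' and L' → α L' | ε.
For B: α = {S B}, β = {) ), id id}. Rewrite as B → β B' and B' → α B' | ε.

S → ) ) | B id | ) L; L → ) id L' | ) ) L'; B → ) ) B' | id id B'; L' → ) L' | ε; B' → S B B' | ε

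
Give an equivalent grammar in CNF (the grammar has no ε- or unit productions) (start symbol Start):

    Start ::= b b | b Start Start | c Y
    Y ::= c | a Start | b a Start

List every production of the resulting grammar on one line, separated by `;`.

Start ::= X1 X1 | X1 Y1 | X2 Y; Y ::= c | X3 Start | X1 Y2; X1 ::= b; X2 ::= c; X3 ::= a; Y1 ::= Start Start; Y2 ::= X3 Start

Introduce a nonterminal for each terminal appearing in a rule of length ≥ 2: X1 → b, X2 → c, X3 → a.
Binarize each right-hand side of length ≥ 3 by chaining fresh nonterminals (Y1, Y2, …): affected rules were Start → X1 Start Start; Y → X1 X3 Start.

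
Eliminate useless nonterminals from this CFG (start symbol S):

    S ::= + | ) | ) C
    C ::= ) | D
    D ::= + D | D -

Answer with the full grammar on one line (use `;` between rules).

Generating nonterminals: {C, S}.
Reachable from S after that: {C, S}.
Removed useless symbols: {D} and every production mentioning them.

S ::= + | ) | ) C; C ::= )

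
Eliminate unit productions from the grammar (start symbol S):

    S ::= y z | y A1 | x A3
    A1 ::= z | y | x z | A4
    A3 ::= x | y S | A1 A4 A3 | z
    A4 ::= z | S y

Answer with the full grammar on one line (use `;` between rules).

S ::= y z | y A1 | x A3; A1 ::= z | S y | y | x z; A3 ::= x | y S | A1 A4 A3 | z; A4 ::= z | S y

Unit pairs: A1 ⇒* {A4}.
Replace each nonterminal's rules with the union of the non-unit rules of every nonterminal it unit-derives.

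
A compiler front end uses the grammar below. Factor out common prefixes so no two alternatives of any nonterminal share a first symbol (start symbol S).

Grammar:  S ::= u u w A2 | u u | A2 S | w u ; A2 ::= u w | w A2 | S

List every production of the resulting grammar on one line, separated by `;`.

S has alternatives sharing prefix 'u u': factor to S → u u S' with S' → w A2 | ε.

S ::= A2 S | w u | u u S'; A2 ::= u w | w A2 | S; S' ::= w A2 | ε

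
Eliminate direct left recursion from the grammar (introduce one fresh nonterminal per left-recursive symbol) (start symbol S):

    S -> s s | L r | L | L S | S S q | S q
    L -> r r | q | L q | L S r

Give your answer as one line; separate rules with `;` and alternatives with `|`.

Directly left-recursive nonterminals: S, L.
For S: α = {S q, q}, β = {s s, L r, L, L S}. Rewrite as S → β S' and S' → α S' | ε.
For L: α = {q, S r}, β = {r r, q}. Rewrite as L → β L' and L' → α L' | ε.

S -> s s S' | L r S' | L S' | L S S'; L -> r r L' | q L'; S' -> S q S' | q S' | ε; L' -> q L' | S r L' | ε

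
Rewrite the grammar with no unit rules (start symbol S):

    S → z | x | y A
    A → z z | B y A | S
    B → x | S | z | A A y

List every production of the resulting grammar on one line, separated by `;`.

S → z | x | y A; A → z | x | y A | z z | B y A; B → x | z | A A y | y A

Unit pairs: A ⇒* {S}; B ⇒* {S}.
Replace each nonterminal's rules with the union of the non-unit rules of every nonterminal it unit-derives.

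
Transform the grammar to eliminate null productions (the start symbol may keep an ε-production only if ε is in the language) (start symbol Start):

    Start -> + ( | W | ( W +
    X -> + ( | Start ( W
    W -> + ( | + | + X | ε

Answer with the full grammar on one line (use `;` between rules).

Nullable set = {Start, W}.
ε ∈ L(G) since Start is nullable, so keep Start → ε.
For each production, add variants omitting each subset of nullable occurrences: Start → ( W + gives ( W + | ( +. X → Start ( W gives Start ( W | Start ( | ( W | (.

Start -> + ( | W | ( W + | ( + | ε; X -> + ( | Start ( W | Start ( | ( W | (; W -> + ( | + | + X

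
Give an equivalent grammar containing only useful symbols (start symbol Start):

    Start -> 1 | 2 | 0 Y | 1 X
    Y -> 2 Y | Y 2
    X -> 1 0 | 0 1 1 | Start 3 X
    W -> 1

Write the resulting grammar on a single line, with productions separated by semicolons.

Generating nonterminals: {Start, W, X}.
Reachable from Start after that: {Start, X}.
Removed useless symbols: {W, Y} and every production mentioning them.

Start -> 1 | 2 | 1 X; X -> 1 0 | 0 1 1 | Start 3 X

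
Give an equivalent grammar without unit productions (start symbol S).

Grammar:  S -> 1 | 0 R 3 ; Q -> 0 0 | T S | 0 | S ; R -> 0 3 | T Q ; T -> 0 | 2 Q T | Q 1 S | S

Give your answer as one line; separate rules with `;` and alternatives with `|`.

S -> 1 | 0 R 3; Q -> 1 | 0 R 3 | 0 0 | T S | 0; R -> 0 3 | T Q; T -> 1 | 0 R 3 | 0 | 2 Q T | Q 1 S

Unit pairs: Q ⇒* {S}; T ⇒* {S}.
Replace each nonterminal's rules with the union of the non-unit rules of every nonterminal it unit-derives.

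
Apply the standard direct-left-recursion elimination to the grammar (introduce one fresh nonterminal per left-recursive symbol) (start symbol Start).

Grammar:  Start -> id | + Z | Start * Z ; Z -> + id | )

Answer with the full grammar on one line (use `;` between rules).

Start -> id Start1 | + Z Start1; Z -> + id | ); Start1 -> * Z Start1 | ε

Directly left-recursive nonterminal: Start.
For Start: α = {* Z}, β = {id, + Z}. Rewrite as Start → β Start1 and Start1 → α Start1 | ε.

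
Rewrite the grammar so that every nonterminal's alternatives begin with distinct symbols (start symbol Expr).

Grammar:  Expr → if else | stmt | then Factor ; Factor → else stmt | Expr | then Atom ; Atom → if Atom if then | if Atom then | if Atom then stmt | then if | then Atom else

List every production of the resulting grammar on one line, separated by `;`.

Expr → if else | stmt | then Factor; Factor → else stmt | Expr | then Atom; Atom → if Atom Atom1 | then Atom2; Atom1 → if then | then Atom11; Atom2 → if | Atom else; Atom11 → ε | stmt

Atom has alternatives sharing prefix 'if Atom': factor to Atom → if Atom Atom1 with Atom1 → if then | then | then stmt.
Atom has alternatives sharing prefix 'then': factor to Atom → then Atom2 with Atom2 → if | Atom else.
Atom1 has alternatives sharing prefix 'then': factor to Atom1 → then Atom11 with Atom11 → ε | stmt.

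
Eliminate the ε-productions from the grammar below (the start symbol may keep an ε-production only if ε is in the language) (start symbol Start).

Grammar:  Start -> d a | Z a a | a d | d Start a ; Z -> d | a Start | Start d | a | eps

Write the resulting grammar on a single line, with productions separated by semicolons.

Start -> d a | Z a a | a a | a d | d Start a; Z -> d | a Start | Start d | a

The nullable symbols are {Z}.
ε ∉ L(G), so no ε-production is kept.
For each production, add variants omitting each subset of nullable occurrences: Start → Z a a gives Z a a | a a.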